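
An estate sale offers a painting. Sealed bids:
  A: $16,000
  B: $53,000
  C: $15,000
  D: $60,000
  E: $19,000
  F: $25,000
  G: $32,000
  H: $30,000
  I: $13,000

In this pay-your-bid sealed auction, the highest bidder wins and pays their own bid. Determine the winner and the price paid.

D pays $60,000

Sorting bids: 60,000 (D) > 53,000 (B) > 32,000 (G) > 30,000 (H) > 25,000 (F) > 19,000 (E) > …
First-price: D pays what they bid, $60,000.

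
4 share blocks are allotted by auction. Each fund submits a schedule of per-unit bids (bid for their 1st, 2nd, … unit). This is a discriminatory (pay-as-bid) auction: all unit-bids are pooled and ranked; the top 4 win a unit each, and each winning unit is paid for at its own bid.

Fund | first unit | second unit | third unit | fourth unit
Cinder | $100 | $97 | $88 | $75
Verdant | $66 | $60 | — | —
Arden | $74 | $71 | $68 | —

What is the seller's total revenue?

Total revenue: $360

Pooled unit-bids ranked (top 4): 100 (Cinder-1), 97 (Cinder-2), 88 (Cinder-3), 75 (Cinder-4)
Next rejected bid: $74 (not a price — pay-as-bid).
Each winning unit pays its own bid.
Revenue = 100 + 97 + 88 + 75 = $360.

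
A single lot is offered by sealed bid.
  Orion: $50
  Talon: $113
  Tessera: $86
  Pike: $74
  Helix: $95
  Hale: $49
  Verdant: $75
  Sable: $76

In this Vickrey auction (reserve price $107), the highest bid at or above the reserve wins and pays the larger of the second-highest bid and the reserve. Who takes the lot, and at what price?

Talon pays $107

Sorting bids: 113 (Talon) > 95 (Helix) > 86 (Tessera) > 76 (Sable) > 75 (Verdant) > 74 (Pike) > …
Talon has the top bid at or above the reserve ($113).
max(second-highest $95, reserve $107) = $107.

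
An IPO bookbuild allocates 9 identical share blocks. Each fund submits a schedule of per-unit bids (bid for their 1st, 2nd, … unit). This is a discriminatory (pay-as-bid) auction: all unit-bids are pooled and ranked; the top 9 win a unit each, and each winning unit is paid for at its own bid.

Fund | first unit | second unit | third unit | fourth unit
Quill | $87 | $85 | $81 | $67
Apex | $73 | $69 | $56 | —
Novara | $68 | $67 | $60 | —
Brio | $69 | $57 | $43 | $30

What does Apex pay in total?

Pooled unit-bids ranked (top 9): 87 (Quill-1), 85 (Quill-2), 81 (Quill-3), 73 (Apex-1), 69 (Apex-2), 69 (Brio-1), 68 (Novara-1), 67 (Quill-4), 67 (Novara-2)
Next rejected bid: $60 (not a price — pay-as-bid).
Apex's winning unit-bids: 73 + 69 = $142.

Apex pays $142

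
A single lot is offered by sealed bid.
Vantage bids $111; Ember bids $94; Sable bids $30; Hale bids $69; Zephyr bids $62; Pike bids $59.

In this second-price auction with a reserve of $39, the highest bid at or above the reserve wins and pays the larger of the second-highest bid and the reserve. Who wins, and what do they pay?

Vantage pays $94

Bids ranked: 111 (Vantage) > 94 (Ember) > 69 (Hale) > 62 (Zephyr) > 59 (Pike) > 30 (Sable)
Highest eligible bid: Vantage at $111.
Second-highest bid $94 exceeds the reserve $39 → payment $94.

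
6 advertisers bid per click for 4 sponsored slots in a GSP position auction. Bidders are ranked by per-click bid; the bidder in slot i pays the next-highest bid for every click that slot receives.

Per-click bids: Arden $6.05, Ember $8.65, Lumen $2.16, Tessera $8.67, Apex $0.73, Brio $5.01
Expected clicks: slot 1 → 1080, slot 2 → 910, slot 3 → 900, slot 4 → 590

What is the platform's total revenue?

Total revenue: $20630.90

Per-click bids in order: $8.67 (Tessera) > $8.65 (Ember) > $6.05 (Arden) > $5.01 (Brio) > $2.16 (Lumen) > …
Slot 1: Tessera pays $8.65 × 1080 = $9342.00
Slot 2: Ember pays $6.05 × 910 = $5505.50
Slot 3: Arden pays $5.01 × 900 = $4509.00
Slot 4: Brio pays $2.16 × 590 = $1274.40
Total = $20630.90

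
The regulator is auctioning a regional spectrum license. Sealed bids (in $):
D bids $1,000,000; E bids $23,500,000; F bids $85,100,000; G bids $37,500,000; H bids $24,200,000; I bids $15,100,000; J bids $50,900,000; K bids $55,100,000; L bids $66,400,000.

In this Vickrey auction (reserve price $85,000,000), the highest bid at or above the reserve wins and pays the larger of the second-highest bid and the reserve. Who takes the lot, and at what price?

Bids ranked: 85,100,000 (F) > 66,400,000 (L) > 55,100,000 (K) > 50,900,000 (J) > 37,500,000 (G) > 24,200,000 (H) > …
F has the top bid at or above the reserve ($85,100,000).
max(second-highest $66,400,000, reserve $85,000,000) = $85,000,000.

F pays $85,000,000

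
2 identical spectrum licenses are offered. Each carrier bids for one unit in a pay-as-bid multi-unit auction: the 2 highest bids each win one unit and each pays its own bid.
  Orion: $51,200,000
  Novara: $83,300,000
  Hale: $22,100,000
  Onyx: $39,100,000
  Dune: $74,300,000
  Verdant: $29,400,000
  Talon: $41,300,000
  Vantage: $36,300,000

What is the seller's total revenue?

Total revenue: $157,600,000

Sorting: 83,300,000 (Novara), 74,300,000 (Dune), 51,200,000 (Orion), 41,300,000 (Talon), …
The 2 highest are Novara, Dune.
Total revenue = 83,300,000 + 74,300,000 = $157,600,000.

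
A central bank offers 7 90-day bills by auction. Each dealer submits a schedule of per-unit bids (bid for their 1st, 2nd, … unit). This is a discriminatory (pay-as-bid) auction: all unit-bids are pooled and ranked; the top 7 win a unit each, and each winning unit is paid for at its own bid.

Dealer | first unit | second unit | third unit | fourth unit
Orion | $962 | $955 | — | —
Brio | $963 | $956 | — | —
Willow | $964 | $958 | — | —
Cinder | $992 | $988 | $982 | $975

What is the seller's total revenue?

Merging the schedules and taking the best 7: 992 (Cinder-1), 988 (Cinder-2), 982 (Cinder-3), 975 (Cinder-4), 964 (Willow-1), 963 (Brio-1), 962 (Orion-1)
Next rejected bid: $958 (not a price — pay-as-bid).
Each winning unit pays its own bid.
Revenue = 992 + 988 + 982 + 975 + 964 + 963 + 962 = $6,826.

Total revenue: $6,826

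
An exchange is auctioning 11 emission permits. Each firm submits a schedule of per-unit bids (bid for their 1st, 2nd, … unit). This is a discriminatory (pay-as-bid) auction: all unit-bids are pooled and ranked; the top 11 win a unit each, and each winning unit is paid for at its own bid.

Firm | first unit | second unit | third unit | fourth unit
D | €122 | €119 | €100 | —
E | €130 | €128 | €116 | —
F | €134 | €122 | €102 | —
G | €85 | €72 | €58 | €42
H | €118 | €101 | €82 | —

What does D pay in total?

Merging the schedules and taking the best 11: 134 (F-1), 130 (E-1), 128 (E-2), 122 (D-1), 122 (F-2), 119 (D-2), 118 (H-1), 116 (E-3), 102 (F-3), 101 (H-2), 100 (D-3)
Next rejected bid: €85 (not a price — pay-as-bid).
D's winning unit-bids: 122 + 119 + 100 = €341.

D pays €341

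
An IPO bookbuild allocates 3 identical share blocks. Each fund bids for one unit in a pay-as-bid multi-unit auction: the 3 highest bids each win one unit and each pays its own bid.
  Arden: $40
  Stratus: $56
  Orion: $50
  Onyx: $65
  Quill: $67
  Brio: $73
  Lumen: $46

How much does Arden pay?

Bids ranked high→low: 73 (Brio), 67 (Quill), 65 (Onyx), 56 (Stratus), 50 (Orion), …
Top 3: Brio, Quill, Onyx.
Arden does not win → $0.

Arden pays $0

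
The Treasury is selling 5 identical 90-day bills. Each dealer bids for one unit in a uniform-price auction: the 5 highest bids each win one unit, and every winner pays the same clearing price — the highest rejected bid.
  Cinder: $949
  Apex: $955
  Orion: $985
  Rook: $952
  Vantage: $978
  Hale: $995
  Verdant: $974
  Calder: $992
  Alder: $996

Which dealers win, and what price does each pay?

Ordering the bids: 996 (Alder), 995 (Hale), 992 (Calder), 985 (Orion), 978 (Vantage), 974 (Verdant), 955 (Apex), …
The 5 highest are Alder, Hale, Calder, Orion, Vantage.
First losing bid is Verdant's $974, which sets the uniform price.

Alder, Hale, Calder, Orion, Vantage; each pays $974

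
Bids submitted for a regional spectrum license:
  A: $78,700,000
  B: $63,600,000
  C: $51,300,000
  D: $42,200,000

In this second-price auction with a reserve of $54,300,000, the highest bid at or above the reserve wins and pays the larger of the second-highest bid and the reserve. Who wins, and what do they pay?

Bids ranked: 78,700,000 (A) > 63,600,000 (B) > 51,300,000 (C) > 42,200,000 (D)
A has the top bid at or above the reserve ($78,700,000).
Second-highest bid $63,600,000 exceeds the reserve $54,300,000 → payment $63,600,000.

A pays $63,600,000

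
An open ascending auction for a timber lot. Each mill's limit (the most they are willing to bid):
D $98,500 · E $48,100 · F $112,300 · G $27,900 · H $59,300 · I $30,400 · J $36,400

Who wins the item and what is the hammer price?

Ascending (English) auction: the price rises until one bidder remains; the winner pays the price at which the last rival dropped out.
Sorting limits: 112,300 (F) > 98,500 (D) > 59,300 (H) > 48,100 (E) > 36,400 (J) > 30,400 (I) > …
Once the price passes $98,500, only F is left; the hammer falls at D's limit of $98,500.

F wins at $98,500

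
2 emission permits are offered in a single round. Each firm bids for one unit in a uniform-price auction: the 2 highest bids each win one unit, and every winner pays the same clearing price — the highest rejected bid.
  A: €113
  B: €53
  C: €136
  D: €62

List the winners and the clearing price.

C, A; each pays €62

Ordering the bids: 136 (C), 113 (A), 62 (D), 53 (B)
The 2 highest are C, A.
First losing bid is D's €62, which sets the uniform price.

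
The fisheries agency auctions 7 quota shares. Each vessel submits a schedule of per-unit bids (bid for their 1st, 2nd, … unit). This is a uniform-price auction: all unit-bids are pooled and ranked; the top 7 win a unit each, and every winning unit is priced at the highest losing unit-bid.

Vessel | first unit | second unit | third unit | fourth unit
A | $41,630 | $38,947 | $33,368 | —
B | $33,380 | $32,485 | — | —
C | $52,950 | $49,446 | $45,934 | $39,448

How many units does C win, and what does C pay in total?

All unit-bids, highest first — top 7: 52,950 (C-1), 49,446 (C-2), 45,934 (C-3), 41,630 (A-1), 39,448 (C-4), 38,947 (A-2), 33,380 (B-1)
The (k+1)-th unit-bid is $33,368.
C wins 4 unit(s) at $33,368 each.

C: 4 units, pays $133,472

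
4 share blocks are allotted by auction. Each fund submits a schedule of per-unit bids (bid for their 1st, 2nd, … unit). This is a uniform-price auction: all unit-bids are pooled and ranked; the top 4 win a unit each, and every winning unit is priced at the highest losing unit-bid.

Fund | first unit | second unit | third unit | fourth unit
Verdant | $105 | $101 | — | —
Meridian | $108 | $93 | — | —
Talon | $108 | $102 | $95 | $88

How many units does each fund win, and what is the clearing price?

Meridian 1, Talon 2, Verdant 1; clearing price $101

Pooled unit-bids ranked (top 4): 108 (Meridian-1), 108 (Talon-1), 105 (Verdant-1), 102 (Talon-2)
Highest rejected unit-bid = $101.
Allocation: Meridian 1, Talon 2, Verdant 1.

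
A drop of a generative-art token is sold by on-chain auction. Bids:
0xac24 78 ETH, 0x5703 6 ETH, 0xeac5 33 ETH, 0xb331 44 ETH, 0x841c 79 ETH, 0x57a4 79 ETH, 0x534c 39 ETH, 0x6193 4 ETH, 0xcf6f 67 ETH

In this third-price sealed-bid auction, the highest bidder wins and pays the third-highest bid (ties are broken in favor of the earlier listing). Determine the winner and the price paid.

Bids ranked: 79 (0x841c) > 79 (0x57a4) > 78 (0xac24) > 67 (0xcf6f) > 44 (0xb331) > 39 (0x534c) > …
0x841c and 0x57a4 tie at 79 ETH; tie-break gives it to 0x841c.
0x841c wins; payment is bid #3 in the ranking = 78 ETH.

0x841c pays 78 ETH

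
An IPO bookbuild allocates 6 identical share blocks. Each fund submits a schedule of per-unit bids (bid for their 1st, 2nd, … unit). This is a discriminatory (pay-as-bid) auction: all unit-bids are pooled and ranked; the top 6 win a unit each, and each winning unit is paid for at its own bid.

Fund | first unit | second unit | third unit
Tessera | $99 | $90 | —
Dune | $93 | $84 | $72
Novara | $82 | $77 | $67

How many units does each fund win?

Dune 2, Novara 2, Tessera 2

Merging the schedules and taking the best 6: 99 (Tessera-1), 93 (Dune-1), 90 (Tessera-2), 84 (Dune-2), 82 (Novara-1), 77 (Novara-2)
Next rejected bid: $72 (not a price — pay-as-bid).
Allocation: Dune 2, Novara 2, Tessera 2.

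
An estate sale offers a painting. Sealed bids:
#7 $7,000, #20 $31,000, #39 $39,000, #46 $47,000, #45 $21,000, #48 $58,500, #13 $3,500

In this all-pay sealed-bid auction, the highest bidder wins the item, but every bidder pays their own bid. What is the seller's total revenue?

Sorting bids: 58,500 (#48) > 47,000 (#46) > 39,000 (#39) > 31,000 (#20) > 21,000 (#45) > 7,000 (#7) > …
#48 wins with the top bid; all bids are sunk regardless.
Every bidder forfeits their bid regardless of winning.
Revenue = 7,000 + 31,000 + 39,000 + 47,000 + 21,000 + 58,500 + 3,500 = $207,000.

Total revenue: $207,000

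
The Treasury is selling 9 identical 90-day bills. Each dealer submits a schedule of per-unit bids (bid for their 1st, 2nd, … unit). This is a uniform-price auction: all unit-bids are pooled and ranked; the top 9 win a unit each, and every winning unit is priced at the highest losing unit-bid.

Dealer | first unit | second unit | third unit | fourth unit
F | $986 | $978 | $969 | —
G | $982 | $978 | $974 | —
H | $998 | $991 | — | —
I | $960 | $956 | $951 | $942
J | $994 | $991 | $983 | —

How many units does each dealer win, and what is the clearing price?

F 2, G 2, H 2, J 3; clearing price $974

Merging the schedules and taking the best 9: 998 (H-1), 994 (J-1), 991 (H-2), 991 (J-2), 986 (F-1), 983 (J-3), 982 (G-1), 978 (F-2), 978 (G-2)
First bid not allocated: $974.
Allocation: F 2, G 2, H 2, J 3.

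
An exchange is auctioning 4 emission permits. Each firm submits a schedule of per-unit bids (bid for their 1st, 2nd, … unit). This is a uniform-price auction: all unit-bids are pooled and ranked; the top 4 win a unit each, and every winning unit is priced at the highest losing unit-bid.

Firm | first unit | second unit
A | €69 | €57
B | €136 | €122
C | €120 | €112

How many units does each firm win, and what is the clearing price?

Merging the schedules and taking the best 4: 136 (B-1), 122 (B-2), 120 (C-1), 112 (C-2)
First bid not allocated: €69.
Allocation: B 2, C 2.

B 2, C 2; clearing price €69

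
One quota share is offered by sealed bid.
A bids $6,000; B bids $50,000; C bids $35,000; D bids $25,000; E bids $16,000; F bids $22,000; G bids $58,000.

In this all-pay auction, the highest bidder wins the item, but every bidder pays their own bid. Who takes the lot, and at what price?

G pays $58,000

Sorting bids: 58,000 (G) > 50,000 (B) > 35,000 (C) > 25,000 (D) > 22,000 (F) > 16,000 (E) > …
G wins with the top bid; all bids are sunk regardless.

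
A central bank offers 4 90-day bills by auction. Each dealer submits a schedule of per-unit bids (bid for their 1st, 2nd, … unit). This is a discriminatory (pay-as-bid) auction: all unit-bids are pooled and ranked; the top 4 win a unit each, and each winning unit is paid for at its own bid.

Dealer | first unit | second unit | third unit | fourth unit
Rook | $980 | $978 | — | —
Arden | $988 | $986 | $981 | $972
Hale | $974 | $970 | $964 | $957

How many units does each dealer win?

Arden 3, Rook 1

All unit-bids, highest first — top 4: 988 (Arden-1), 986 (Arden-2), 981 (Arden-3), 980 (Rook-1)
Next rejected bid: $978 (not a price — pay-as-bid).
Allocation: Arden 3, Rook 1.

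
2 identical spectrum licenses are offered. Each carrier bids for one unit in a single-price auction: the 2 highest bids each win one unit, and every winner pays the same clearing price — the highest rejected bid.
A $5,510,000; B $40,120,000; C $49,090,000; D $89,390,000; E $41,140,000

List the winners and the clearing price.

Ordering the bids: 89,390,000 (D), 49,090,000 (C), 41,140,000 (E), 40,120,000 (B), …
Winners (2 units): D, C.
First losing bid is E's $41,140,000, which sets the uniform price.

D, C; each pays $41,140,000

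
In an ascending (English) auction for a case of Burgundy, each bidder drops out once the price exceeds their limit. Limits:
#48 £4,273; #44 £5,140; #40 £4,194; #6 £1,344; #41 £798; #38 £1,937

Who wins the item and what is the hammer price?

#44 wins at £4,273

Sorting limits: 5,140 (#44) > 4,273 (#48) > 4,194 (#40) > 1,937 (#38) > 1,344 (#6) > 798 (#41)
Bidding ends when #48 exits at £4,273; #44 takes it.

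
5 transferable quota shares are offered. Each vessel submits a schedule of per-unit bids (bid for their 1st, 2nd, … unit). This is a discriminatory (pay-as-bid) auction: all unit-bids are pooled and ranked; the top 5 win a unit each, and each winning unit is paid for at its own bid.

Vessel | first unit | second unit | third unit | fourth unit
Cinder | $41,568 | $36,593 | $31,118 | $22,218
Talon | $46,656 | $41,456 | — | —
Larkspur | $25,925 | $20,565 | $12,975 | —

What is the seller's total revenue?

Merging the schedules and taking the best 5: 46,656 (Talon-1), 41,568 (Cinder-1), 41,456 (Talon-2), 36,593 (Cinder-2), 31,118 (Cinder-3)
Next rejected bid: $25,925 (not a price — pay-as-bid).
Each winning unit pays its own bid.
Revenue = 46,656 + 41,568 + 41,456 + 36,593 + 31,118 = $197,391.

Total revenue: $197,391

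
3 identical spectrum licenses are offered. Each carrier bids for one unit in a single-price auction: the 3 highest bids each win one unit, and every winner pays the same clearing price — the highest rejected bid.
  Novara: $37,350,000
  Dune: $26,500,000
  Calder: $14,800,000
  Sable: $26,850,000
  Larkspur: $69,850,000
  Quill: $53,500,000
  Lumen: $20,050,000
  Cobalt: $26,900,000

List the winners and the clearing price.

Bids ranked high→low: 69,850,000 (Larkspur), 53,500,000 (Quill), 37,350,000 (Novara), 26,900,000 (Cobalt), 26,850,000 (Sable), …
The 3 highest are Larkspur, Quill, Novara.
Highest unsuccessful bid: $26,900,000 → clearing price.

Larkspur, Quill, Novara; each pays $26,900,000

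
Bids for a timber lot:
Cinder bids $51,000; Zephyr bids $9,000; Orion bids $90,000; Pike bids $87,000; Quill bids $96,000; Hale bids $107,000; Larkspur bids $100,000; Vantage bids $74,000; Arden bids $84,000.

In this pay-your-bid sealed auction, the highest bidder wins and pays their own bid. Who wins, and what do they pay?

Hale pays $107,000

Sorting bids: 107,000 (Hale) > 100,000 (Larkspur) > 96,000 (Quill) > 90,000 (Orion) > 87,000 (Pike) > 84,000 (Arden) > …
First-price: Hale pays what they bid, $107,000.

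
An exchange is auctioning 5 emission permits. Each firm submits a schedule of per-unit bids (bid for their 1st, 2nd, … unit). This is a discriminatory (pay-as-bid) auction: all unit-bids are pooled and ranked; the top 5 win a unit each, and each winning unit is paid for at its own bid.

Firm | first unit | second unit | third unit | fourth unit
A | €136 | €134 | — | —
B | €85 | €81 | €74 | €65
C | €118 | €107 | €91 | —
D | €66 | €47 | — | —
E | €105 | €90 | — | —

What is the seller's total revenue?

Merging the schedules and taking the best 5: 136 (A-1), 134 (A-2), 118 (C-1), 107 (C-2), 105 (E-1)
Next rejected bid: €91 (not a price — pay-as-bid).
Each winning unit pays its own bid.
Revenue = 136 + 134 + 118 + 107 + 105 = €600.

Total revenue: €600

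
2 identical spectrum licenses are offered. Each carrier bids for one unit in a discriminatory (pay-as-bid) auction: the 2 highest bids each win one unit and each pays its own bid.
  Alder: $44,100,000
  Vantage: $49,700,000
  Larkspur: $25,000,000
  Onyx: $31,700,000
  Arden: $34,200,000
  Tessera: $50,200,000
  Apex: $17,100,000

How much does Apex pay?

Apex pays $0

Bids ranked high→low: 50,200,000 (Tessera), 49,700,000 (Vantage), 44,100,000 (Alder), 34,200,000 (Arden), …
The 2 highest are Tessera, Vantage.
Apex does not win → $0.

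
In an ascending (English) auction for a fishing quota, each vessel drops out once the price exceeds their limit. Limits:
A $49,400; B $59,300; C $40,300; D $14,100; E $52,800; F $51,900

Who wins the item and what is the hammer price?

Limits in order: 59,300 (B) > 52,800 (E) > 51,900 (F) > 49,400 (A) > 40,300 (C) > 14,100 (D)
Bidding ends when E exits at $52,800; B takes it.

B wins at $52,800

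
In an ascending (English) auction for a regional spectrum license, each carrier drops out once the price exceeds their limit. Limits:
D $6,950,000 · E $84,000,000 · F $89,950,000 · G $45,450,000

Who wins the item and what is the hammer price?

Rule: the price rises until one bidder remains; the winner pays the price at which the last rival dropped out.
Limits in order: 89,950,000 (F) > 84,000,000 (E) > 45,450,000 (G) > 6,950,000 (D)
Bidding ends when E exits at $84,000,000; F takes it.

F wins at $84,000,000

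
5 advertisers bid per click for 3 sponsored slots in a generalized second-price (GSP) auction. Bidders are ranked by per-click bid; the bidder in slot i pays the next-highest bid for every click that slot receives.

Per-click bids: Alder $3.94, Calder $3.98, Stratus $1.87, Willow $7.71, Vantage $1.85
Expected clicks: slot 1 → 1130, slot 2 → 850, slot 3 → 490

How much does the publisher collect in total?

Total revenue: $8762.70

Per-click bids in order: $7.71 (Willow) > $3.98 (Calder) > $3.94 (Alder) > $1.87 (Stratus) > …
Slot 1: Willow pays $3.98 × 1130 = $4497.40
Slot 2: Calder pays $3.94 × 850 = $3349.00
Slot 3: Alder pays $1.87 × 490 = $916.30
Total = $8762.70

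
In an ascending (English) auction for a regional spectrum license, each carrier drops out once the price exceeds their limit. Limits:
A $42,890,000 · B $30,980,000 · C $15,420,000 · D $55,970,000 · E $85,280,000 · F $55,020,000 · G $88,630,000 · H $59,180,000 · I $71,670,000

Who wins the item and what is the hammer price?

Sorting limits: 88,630,000 (G) > 85,280,000 (E) > 71,670,000 (I) > 59,180,000 (H) > 55,970,000 (D) > 55,020,000 (F) > …
E is the last rival to drop out, at $85,280,000; G remains and wins at that price.

G wins at $85,280,000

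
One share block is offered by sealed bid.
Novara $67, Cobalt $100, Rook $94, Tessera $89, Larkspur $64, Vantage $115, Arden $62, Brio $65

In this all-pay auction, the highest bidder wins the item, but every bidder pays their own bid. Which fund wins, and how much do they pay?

All-pay auction: the highest bidder wins the item, but every bidder pays their own bid.
Sorting bids: 115 (Vantage) > 100 (Cobalt) > 94 (Rook) > 89 (Tessera) > 67 (Novara) > 65 (Brio) > …
Vantage is highest and takes the item; every bidder forfeits their bid.

Vantage pays $115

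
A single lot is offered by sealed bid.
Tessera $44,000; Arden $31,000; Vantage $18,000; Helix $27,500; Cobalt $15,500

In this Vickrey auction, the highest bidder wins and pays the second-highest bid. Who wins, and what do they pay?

Rule: the highest bidder wins and pays the second-highest bid.
Sorting bids: 44,000 (Tessera) > 31,000 (Arden) > 27,500 (Helix) > 18,000 (Vantage) > 15,500 (Cobalt)
Second-price: Tessera pays Arden's bid of $31,000.

Tessera pays $31,000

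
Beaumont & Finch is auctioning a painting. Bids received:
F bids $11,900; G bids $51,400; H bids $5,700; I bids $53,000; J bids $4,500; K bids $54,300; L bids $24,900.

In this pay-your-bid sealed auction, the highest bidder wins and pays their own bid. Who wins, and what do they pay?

Bids ranked: 54,300 (K) > 53,000 (I) > 51,400 (G) > 24,900 (L) > 11,900 (F) > 5,700 (H) > …
First-price: K pays what they bid, $54,300.

K pays $54,300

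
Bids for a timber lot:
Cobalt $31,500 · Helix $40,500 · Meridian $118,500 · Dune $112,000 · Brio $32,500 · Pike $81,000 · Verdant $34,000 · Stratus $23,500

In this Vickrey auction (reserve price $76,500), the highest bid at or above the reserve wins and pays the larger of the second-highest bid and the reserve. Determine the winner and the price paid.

Meridian pays $112,000

Vickrey auction (reserve price $76,500): the highest bid at or above the reserve wins and pays the larger of the second-highest bid and the reserve.
Bids ranked: 118,500 (Meridian) > 112,000 (Dune) > 81,000 (Pike) > 40,500 (Helix) > 34,000 (Verdant) > 32,500 (Brio) > …
Highest eligible bid: Meridian at $118,500.
Second-highest bid $112,000 exceeds the reserve $76,500 → payment $112,000.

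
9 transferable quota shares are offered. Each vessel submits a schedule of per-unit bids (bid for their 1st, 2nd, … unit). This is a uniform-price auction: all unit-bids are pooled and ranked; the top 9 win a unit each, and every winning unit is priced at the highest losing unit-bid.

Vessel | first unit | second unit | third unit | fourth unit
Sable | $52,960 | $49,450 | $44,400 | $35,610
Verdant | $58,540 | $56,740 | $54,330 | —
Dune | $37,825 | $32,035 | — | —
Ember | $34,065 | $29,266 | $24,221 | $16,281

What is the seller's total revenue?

Total revenue: $288,315

All unit-bids, highest first — top 9: 58,540 (Verdant-1), 56,740 (Verdant-2), 54,330 (Verdant-3), 52,960 (Sable-1), 49,450 (Sable-2), 44,400 (Sable-3), 37,825 (Dune-1), 35,610 (Sable-4), 34,065 (Ember-1)
First bid not allocated: $32,035.
Allocation: Dune 1, Ember 1, Sable 4, Verdant 3. Every unit priced at $32,035.
Revenue = 9 × 32,035 = $288,315.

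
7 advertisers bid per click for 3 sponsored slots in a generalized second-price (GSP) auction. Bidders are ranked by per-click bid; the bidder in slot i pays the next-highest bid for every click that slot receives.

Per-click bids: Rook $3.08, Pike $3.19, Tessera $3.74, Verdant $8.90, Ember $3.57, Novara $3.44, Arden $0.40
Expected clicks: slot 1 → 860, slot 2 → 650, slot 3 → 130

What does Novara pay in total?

Sorting advertisers: $8.90 (Verdant) > $3.74 (Tessera) > $3.57 (Ember) > $3.44 (Novara) > …
Novara ranks below slot 3 → no slot, pays nothing.

Novara pays $0.00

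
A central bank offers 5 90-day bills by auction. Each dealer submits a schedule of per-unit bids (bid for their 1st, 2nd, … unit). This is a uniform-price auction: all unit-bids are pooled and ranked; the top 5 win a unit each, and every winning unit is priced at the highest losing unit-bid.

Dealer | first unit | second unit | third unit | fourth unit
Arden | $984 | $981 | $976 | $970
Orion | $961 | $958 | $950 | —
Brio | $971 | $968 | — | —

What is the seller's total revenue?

Total revenue: $4,840

Pooled unit-bids ranked (top 5): 984 (Arden-1), 981 (Arden-2), 976 (Arden-3), 971 (Brio-1), 970 (Arden-4)
Highest rejected unit-bid = $968.
Allocation: Arden 4, Brio 1. Every unit priced at $968.
Revenue = 5 × 968 = $4,840.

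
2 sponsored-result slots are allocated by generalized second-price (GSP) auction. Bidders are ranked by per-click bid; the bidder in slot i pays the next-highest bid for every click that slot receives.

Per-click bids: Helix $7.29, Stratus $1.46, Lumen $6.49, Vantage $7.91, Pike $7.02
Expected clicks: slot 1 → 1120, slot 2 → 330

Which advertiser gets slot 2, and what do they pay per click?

Ranked by bid: $7.91 (Vantage) > $7.29 (Helix) > $7.02 (Pike) > …
Slot 2 goes to the second-ranked bidder, Helix, who pays the next bid down: $7.02/click.

Helix; $7.02 per click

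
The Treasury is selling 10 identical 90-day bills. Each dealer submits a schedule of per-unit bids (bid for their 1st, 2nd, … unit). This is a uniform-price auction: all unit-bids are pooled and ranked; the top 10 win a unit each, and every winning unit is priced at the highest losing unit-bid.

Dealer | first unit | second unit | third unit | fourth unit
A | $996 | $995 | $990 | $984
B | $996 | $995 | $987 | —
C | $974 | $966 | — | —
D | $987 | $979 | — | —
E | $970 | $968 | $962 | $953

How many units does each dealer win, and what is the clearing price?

A 4, B 3, C 1, D 2; clearing price $970

Pooled unit-bids ranked (top 10): 996 (A-1), 996 (B-1), 995 (A-2), 995 (B-2), 990 (A-3), 987 (B-3), 987 (D-1), 984 (A-4), 979 (D-2), 974 (C-1)
Highest rejected unit-bid = $970.
Allocation: A 4, B 3, C 1, D 2.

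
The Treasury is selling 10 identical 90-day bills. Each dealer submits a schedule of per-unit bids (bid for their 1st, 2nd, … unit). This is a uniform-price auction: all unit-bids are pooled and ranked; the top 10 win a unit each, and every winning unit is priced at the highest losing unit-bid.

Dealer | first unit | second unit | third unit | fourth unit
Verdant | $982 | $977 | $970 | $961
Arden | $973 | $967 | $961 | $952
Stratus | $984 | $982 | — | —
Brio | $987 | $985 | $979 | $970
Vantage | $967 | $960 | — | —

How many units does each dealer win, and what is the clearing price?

Pooled unit-bids ranked (top 10): 987 (Brio-1), 985 (Brio-2), 984 (Stratus-1), 982 (Verdant-1), 982 (Stratus-2), 979 (Brio-3), 977 (Verdant-2), 973 (Arden-1), 970 (Verdant-3), 970 (Brio-4)
The (k+1)-th unit-bid is $967.
Allocation: Arden 1, Brio 4, Stratus 2, Verdant 3.

Arden 1, Brio 4, Stratus 2, Verdant 3; clearing price $967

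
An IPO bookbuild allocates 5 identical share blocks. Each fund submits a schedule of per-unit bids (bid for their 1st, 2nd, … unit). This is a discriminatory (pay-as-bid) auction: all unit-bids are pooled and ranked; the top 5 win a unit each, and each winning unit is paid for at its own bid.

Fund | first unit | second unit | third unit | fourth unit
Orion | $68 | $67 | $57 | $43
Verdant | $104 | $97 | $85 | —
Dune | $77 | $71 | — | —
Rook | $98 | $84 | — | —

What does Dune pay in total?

Dune pays $0

All unit-bids, highest first — top 5: 104 (Verdant-1), 98 (Rook-1), 97 (Verdant-2), 85 (Verdant-3), 84 (Rook-2)
Next rejected bid: $77 (not a price — pay-as-bid).
Dune wins no units.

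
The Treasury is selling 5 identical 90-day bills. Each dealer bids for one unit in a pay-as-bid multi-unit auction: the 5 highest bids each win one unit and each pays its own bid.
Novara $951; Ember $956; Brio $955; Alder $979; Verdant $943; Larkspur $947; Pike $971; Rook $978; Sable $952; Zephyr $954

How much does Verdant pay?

Verdant pays $0

Ordering the bids: 979 (Alder), 978 (Rook), 971 (Pike), 956 (Ember), 955 (Brio), 954 (Zephyr), 952 (Sable), …
Top 5: Alder, Rook, Pike, Ember, Brio.
Verdant does not win → $0.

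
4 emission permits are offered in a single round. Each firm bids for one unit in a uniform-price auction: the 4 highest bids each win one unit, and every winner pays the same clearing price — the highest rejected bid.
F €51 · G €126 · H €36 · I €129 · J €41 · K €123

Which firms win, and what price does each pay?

I, G, K, F; each pays €41

Sorting: 129 (I), 126 (G), 123 (K), 51 (F), 41 (J), 36 (H)
The 4 highest are I, G, K, F.
Highest unsuccessful bid: €41 → clearing price.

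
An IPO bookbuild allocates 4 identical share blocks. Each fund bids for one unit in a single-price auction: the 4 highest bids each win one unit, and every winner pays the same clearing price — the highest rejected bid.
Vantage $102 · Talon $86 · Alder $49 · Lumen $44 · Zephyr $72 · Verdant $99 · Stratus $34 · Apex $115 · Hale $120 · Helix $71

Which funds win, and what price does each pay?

Sorting: 120 (Hale), 115 (Apex), 102 (Vantage), 99 (Verdant), 86 (Talon), 72 (Zephyr), …
The 4 highest are Hale, Apex, Vantage, Verdant.
First losing bid is Talon's $86, which sets the uniform price.

Hale, Apex, Vantage, Verdant; each pays $86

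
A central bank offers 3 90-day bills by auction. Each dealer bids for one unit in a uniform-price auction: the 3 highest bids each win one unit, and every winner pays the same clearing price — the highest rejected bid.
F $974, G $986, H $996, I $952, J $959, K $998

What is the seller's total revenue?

Total revenue: $2,922

Ordering the bids: 998 (K), 996 (H), 986 (G), 974 (F), 959 (J), …
The 3 highest are K, H, G.
First losing bid is F's $974, which sets the uniform price.
Total revenue = 3 × $974 = $2,922.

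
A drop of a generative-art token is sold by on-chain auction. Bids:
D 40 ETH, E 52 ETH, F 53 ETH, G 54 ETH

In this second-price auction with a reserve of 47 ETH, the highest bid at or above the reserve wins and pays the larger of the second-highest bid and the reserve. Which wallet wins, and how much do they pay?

G pays 53 ETH

Bids in order: 54 (G) > 53 (F) > 52 (E) > 40 (D)
Highest eligible bid: G at 54 ETH.
max(second-highest 53 ETH, reserve 47 ETH) = 53 ETH; the reserve does not bind.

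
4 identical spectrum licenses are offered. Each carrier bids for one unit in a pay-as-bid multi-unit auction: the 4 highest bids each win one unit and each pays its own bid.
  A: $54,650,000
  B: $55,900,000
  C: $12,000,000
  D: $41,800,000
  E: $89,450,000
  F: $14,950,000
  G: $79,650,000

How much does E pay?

E pays $89,450,000

Bids ranked high→low: 89,450,000 (E), 79,650,000 (G), 55,900,000 (B), 54,650,000 (A), 41,800,000 (D), 14,950,000 (F), …
Top 4: E, G, B, A.
E wins → own bid $89,450,000.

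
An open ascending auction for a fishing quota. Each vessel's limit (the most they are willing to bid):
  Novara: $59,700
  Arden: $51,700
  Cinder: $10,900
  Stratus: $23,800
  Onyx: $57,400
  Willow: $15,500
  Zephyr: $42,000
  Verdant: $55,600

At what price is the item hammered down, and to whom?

Limits ranked: 59,700 (Novara) > 57,400 (Onyx) > 55,600 (Verdant) > 51,700 (Arden) > 42,000 (Zephyr) > 23,800 (Stratus) > …
Once the price passes $57,400, only Novara is left; the hammer falls at Onyx's limit of $57,400.

Novara wins at $57,400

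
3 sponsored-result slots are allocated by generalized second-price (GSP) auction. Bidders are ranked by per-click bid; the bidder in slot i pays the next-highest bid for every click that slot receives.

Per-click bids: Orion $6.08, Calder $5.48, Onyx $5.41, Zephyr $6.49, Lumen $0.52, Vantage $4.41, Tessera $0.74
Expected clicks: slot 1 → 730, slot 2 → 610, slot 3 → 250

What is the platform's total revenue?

Per-click bids in order: $6.49 (Zephyr) > $6.08 (Orion) > $5.48 (Calder) > $5.41 (Onyx) > …
Slot 1: Zephyr pays $6.08 × 730 = $4438.40
Slot 2: Orion pays $5.48 × 610 = $3342.80
Slot 3: Calder pays $5.41 × 250 = $1352.50
Total = $9133.70

Total revenue: $9133.70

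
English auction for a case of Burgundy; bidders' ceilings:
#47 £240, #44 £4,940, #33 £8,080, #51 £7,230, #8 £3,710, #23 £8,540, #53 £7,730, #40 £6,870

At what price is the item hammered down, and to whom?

#23 wins at £8,080

Sorting limits: 8,540 (#23) > 8,080 (#33) > 7,730 (#53) > 7,230 (#51) > 6,870 (#40) > 4,940 (#44) > …
#33 is the last rival to drop out, at £8,080; #23 remains and wins at that price.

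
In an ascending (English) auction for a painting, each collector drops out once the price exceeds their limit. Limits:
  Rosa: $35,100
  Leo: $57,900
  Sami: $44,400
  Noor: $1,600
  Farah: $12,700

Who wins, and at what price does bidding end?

Leo wins at $44,400

Limits in order: 57,900 (Leo) > 44,400 (Sami) > 35,100 (Rosa) > 12,700 (Farah) > 1,600 (Noor)
Sami is the last rival to drop out, at $44,400; Leo remains and wins at that price.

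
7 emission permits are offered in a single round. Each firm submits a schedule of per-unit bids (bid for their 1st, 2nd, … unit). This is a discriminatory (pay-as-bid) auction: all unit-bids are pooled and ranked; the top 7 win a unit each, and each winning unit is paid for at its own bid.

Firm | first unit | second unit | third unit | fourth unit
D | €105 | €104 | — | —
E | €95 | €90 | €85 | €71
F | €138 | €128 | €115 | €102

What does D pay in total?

D pays €209

All unit-bids, highest first — top 7: 138 (F-1), 128 (F-2), 115 (F-3), 105 (D-1), 104 (D-2), 102 (F-4), 95 (E-1)
Next rejected bid: €90 (not a price — pay-as-bid).
D's winning unit-bids: 105 + 104 = €209.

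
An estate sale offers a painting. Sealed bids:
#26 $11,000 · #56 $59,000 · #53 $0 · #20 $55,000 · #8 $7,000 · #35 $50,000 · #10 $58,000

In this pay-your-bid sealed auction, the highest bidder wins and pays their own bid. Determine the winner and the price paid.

Pay-your-bid sealed auction: the highest bidder wins and pays their own bid.
Bids in order: 59,000 (#56) > 58,000 (#10) > 55,000 (#20) > 50,000 (#35) > 11,000 (#26) > 7,000 (#8) > …
First-price: #56 pays what they bid, $59,000.

#56 pays $59,000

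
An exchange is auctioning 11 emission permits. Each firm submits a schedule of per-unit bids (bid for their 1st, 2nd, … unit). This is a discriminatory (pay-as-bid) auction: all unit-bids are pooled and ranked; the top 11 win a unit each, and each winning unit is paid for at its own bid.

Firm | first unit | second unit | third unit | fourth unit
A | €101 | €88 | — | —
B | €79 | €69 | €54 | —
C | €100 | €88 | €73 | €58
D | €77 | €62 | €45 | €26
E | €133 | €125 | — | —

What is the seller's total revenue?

All unit-bids, highest first — top 11: 133 (E-1), 125 (E-2), 101 (A-1), 100 (C-1), 88 (A-2), 88 (C-2), 79 (B-1), 77 (D-1), 73 (C-3), 69 (B-2), 62 (D-2)
Next rejected bid: €58 (not a price — pay-as-bid).
Each winning unit pays its own bid.
Revenue = 133 + 125 + 101 + 100 + 88 + 88 + 79 + 77 + 73 + 69 + 62 = €995.

Total revenue: €995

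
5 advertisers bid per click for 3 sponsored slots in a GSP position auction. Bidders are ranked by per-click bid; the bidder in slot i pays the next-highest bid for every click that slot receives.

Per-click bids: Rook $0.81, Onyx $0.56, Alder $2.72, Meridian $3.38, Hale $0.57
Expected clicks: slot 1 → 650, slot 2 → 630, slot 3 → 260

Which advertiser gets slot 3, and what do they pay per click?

Rook; $0.57 per click

Per-click bids in order: $3.38 (Meridian) > $2.72 (Alder) > $0.81 (Rook) > $0.57 (Hale) > …
Slot 3 goes to the third-ranked bidder, Rook, who pays the next bid down: $0.57/click.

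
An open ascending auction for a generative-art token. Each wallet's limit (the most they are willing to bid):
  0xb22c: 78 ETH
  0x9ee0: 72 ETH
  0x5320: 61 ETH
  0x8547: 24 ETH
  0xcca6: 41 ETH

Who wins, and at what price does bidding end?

0xb22c wins at 72 ETH

Rule: the price rises until one bidder remains; the winner pays the price at which the last rival dropped out.
Limits in order: 78 (0xb22c) > 72 (0x9ee0) > 61 (0x5320) > 41 (0xcca6) > 24 (0x8547)
Once the price passes 72 ETH, only 0xb22c is left; the hammer falls at 0x9ee0's limit of 72 ETH.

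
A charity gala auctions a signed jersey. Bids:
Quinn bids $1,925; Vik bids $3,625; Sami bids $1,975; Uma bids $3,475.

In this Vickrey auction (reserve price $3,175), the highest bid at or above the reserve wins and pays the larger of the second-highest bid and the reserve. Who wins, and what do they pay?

Vik pays $3,475

Bids in order: 3,625 (Vik) > 3,475 (Uma) > 1,975 (Sami) > 1,925 (Quinn)
Vik has the top bid at or above the reserve ($3,625).
Second-highest bid $3,475 exceeds the reserve $3,175 → payment $3,475.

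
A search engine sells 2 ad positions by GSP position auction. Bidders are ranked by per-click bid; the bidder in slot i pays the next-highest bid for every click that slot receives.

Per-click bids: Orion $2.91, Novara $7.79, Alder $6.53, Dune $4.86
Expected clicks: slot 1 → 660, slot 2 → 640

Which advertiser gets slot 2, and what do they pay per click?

Alder; $4.86 per click

Per-click bids in order: $7.79 (Novara) > $6.53 (Alder) > $4.86 (Dune) > …
Slot 2 goes to the second-ranked bidder, Alder, who pays the next bid down: $4.86/click.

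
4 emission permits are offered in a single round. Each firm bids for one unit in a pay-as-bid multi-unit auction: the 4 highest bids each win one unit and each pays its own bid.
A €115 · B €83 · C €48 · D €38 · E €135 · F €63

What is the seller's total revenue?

Sorting: 135 (E), 115 (A), 83 (B), 63 (F), 48 (C), 38 (D)
The 4 highest are E, A, B, F.
Total revenue = 135 + 115 + 83 + 63 = €396.

Total revenue: €396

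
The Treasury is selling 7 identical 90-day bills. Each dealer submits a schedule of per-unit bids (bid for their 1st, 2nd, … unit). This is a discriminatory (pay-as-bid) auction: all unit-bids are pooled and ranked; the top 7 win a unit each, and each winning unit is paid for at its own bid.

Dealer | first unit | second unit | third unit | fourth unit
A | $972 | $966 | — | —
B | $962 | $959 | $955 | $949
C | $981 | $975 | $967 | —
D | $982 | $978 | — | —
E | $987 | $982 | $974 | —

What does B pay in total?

B pays $0

Merging the schedules and taking the best 7: 987 (E-1), 982 (D-1), 982 (E-2), 981 (C-1), 978 (D-2), 975 (C-2), 974 (E-3)
Next rejected bid: $972 (not a price — pay-as-bid).
B wins no units.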